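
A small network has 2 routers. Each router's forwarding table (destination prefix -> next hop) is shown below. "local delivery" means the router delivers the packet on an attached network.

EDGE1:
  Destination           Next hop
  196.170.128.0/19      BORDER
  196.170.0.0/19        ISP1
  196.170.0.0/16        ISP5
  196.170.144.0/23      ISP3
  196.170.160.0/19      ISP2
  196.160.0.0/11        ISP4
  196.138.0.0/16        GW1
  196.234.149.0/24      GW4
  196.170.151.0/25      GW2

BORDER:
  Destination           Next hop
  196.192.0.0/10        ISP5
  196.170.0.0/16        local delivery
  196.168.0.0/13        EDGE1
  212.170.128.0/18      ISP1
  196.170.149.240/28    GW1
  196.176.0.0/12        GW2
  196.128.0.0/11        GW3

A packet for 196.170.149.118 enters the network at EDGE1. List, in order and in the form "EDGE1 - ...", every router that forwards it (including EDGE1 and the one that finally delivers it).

At EDGE1: longest match for 196.170.149.118 is 196.170.128.0/19 -> BORDER
At BORDER: longest match for 196.170.149.118 is 196.170.0.0/16 -> local delivery

EDGE1 - BORDER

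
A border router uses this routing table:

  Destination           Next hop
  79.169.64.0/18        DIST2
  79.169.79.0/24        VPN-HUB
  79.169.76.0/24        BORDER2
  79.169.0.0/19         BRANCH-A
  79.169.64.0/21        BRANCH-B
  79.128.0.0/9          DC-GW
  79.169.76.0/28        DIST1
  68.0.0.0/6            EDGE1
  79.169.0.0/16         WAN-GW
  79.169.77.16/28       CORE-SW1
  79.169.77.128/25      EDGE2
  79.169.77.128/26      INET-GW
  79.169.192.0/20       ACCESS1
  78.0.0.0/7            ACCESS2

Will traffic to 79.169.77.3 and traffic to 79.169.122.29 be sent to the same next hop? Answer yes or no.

yes

79.169.77.3: longest match 79.169.64.0/18 -> DIST2
79.169.122.29: longest match 79.169.64.0/18 -> DIST2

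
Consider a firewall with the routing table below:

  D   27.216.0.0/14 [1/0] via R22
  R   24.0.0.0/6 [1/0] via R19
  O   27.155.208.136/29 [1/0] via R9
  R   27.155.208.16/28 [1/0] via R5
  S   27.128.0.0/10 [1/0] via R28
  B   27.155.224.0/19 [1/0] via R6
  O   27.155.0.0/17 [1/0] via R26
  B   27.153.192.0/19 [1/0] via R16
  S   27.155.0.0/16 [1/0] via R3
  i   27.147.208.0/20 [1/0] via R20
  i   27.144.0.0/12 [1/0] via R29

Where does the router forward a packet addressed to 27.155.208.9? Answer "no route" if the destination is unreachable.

R3

Routes whose prefix contains 27.155.208.9:
  24.0.0.0/6 (24.0.0.0 - 27.255.255.255) -> R19
  27.128.0.0/10 (27.128.0.0 - 27.191.255.255) -> R28
  27.144.0.0/12 (27.144.0.0 - 27.159.255.255) -> R29
  27.155.0.0/16 (27.155.0.0 - 27.155.255.255) -> R3
More-specific entries that do NOT match:
  27.155.208.136/29 (27.155.208.136 - 27.155.208.143) does not contain 27.155.208.9
  27.155.208.16/28 (27.155.208.16 - 27.155.208.31) does not contain 27.155.208.9
  27.147.208.0/20 (27.147.208.0 - 27.147.223.255) does not contain 27.155.208.9
  27.155.224.0/19 (27.155.224.0 - 27.155.255.255) does not contain 27.155.208.9
  27.153.192.0/19 (27.153.192.0 - 27.153.223.255) does not contain 27.155.208.9
  27.155.0.0/17 (27.155.0.0 - 27.155.127.255) does not contain 27.155.208.9
Longest matching prefix is /16 -> next hop R3.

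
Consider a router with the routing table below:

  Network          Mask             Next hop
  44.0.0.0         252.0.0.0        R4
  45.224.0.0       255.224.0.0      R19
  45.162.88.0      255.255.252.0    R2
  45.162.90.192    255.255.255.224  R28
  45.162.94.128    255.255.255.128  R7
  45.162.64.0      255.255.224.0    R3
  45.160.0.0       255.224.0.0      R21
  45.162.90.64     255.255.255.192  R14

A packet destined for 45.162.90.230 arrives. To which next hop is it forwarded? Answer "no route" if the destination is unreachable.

Routes whose prefix contains 45.162.90.230:
  44.0.0.0/6 (44.0.0.0 - 47.255.255.255) -> R4
  45.160.0.0/11 (45.160.0.0 - 45.191.255.255) -> R21
  45.162.64.0/19 (45.162.64.0 - 45.162.95.255) -> R3
  45.162.88.0/22 (45.162.88.0 - 45.162.91.255) -> R2
More-specific entries that do NOT match:
  45.162.90.192/27 (45.162.90.192 - 45.162.90.223) does not contain 45.162.90.230
  45.162.90.64/26 (45.162.90.64 - 45.162.90.127) does not contain 45.162.90.230
  45.162.94.128/25 (45.162.94.128 - 45.162.94.255) does not contain 45.162.90.230
Longest matching prefix is /22 -> next hop R2.

R2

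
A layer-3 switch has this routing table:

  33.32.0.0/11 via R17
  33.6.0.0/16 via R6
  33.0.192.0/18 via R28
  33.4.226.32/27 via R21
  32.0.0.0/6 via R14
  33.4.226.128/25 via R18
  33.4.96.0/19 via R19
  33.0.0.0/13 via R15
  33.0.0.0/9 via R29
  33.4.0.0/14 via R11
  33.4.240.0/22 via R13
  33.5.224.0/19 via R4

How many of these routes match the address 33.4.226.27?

Prefixes containing 33.4.226.27:
  32.0.0.0/6 (32.0.0.0 - 35.255.255.255)
  33.0.0.0/9 (33.0.0.0 - 33.127.255.255)
  33.0.0.0/13 (33.0.0.0 - 33.7.255.255)
  33.4.0.0/14 (33.4.0.0 - 33.7.255.255)
Total matching entries: 4.

4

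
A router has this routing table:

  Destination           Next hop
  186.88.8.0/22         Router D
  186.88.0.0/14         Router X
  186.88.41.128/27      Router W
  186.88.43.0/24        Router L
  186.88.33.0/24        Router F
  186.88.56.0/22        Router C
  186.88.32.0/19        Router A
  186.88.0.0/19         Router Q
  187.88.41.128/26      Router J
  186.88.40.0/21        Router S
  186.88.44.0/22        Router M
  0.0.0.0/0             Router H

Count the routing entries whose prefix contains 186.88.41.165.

Prefixes containing 186.88.41.165:
  0.0.0.0/0 (default, matches everything)
  186.88.0.0/14 (186.88.0.0 - 186.91.255.255)
  186.88.32.0/19 (186.88.32.0 - 186.88.63.255)
  186.88.40.0/21 (186.88.40.0 - 186.88.47.255)
Total matching entries: 4.

4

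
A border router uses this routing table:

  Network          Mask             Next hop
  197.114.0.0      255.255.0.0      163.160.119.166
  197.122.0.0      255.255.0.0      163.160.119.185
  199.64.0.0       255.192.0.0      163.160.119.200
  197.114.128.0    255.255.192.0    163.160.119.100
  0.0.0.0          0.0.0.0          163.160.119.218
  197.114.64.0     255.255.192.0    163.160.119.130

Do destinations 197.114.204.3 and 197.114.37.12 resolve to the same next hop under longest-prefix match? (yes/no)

197.114.204.3: longest match 197.114.0.0/16 -> 163.160.119.166
197.114.37.12: longest match 197.114.0.0/16 -> 163.160.119.166

yes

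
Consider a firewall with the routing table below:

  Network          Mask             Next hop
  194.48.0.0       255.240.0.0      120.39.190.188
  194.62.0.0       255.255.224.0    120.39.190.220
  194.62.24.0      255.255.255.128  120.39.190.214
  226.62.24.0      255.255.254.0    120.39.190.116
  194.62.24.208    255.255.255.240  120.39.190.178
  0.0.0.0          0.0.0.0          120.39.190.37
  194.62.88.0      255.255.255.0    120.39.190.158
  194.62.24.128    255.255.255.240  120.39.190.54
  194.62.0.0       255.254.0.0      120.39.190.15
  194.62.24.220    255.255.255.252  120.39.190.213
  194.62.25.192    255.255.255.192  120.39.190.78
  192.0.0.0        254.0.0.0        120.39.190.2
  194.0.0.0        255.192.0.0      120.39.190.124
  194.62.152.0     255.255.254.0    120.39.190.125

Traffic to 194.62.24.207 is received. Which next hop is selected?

Routes whose prefix contains 194.62.24.207:
  0.0.0.0/0 (default, matches everything) -> 120.39.190.37
  194.0.0.0/10 (194.0.0.0 - 194.63.255.255) -> 120.39.190.124
  194.48.0.0/12 (194.48.0.0 - 194.63.255.255) -> 120.39.190.188
  194.62.0.0/15 (194.62.0.0 - 194.63.255.255) -> 120.39.190.15
  194.62.0.0/19 (194.62.0.0 - 194.62.31.255) -> 120.39.190.220
More-specific entries that do NOT match:
  194.62.24.220/30 (194.62.24.220 - 194.62.24.223) does not contain 194.62.24.207
  194.62.24.208/28 (194.62.24.208 - 194.62.24.223) does not contain 194.62.24.207
  194.62.24.128/28 (194.62.24.128 - 194.62.24.143) does not contain 194.62.24.207
  194.62.25.192/26 (194.62.25.192 - 194.62.25.255) does not contain 194.62.24.207
  194.62.24.0/25 (194.62.24.0 - 194.62.24.127) does not contain 194.62.24.207
  194.62.88.0/24 (194.62.88.0 - 194.62.88.255) does not contain 194.62.24.207
  226.62.24.0/23 (226.62.24.0 - 226.62.25.255) does not contain 194.62.24.207
  194.62.152.0/23 (194.62.152.0 - 194.62.153.255) does not contain 194.62.24.207
Longest matching prefix is /19 -> next hop 120.39.190.220.

120.39.190.220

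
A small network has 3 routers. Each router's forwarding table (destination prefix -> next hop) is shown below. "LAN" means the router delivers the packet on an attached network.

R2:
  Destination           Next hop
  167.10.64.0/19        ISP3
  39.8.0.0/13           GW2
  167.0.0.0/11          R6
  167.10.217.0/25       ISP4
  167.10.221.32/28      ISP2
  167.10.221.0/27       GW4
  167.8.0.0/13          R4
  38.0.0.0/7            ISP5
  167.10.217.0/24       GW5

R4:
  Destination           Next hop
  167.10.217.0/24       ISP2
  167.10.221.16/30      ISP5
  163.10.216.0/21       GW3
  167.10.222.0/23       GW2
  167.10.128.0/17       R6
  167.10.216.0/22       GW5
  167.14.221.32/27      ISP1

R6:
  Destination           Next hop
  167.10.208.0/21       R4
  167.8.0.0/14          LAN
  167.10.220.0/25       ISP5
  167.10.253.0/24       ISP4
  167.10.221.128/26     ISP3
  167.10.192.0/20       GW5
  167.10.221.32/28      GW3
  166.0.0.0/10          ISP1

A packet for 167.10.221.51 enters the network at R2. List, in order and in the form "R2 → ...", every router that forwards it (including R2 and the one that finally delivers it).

At R2: longest match for 167.10.221.51 is 167.8.0.0/13 -> R4
At R4: longest match for 167.10.221.51 is 167.10.128.0/17 -> R6
At R6: longest match for 167.10.221.51 is 167.8.0.0/14 -> LAN

R2 → R4 → R6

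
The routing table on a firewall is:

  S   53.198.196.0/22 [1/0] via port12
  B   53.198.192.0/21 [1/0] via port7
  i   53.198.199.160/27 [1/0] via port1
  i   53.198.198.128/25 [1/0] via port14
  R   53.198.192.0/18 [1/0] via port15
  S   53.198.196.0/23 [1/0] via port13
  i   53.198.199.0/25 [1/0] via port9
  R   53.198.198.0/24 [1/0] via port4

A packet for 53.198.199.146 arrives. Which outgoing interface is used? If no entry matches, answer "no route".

Routes whose prefix contains 53.198.199.146:
  53.198.192.0/18 (53.198.192.0 - 53.198.255.255) -> port15
  53.198.192.0/21 (53.198.192.0 - 53.198.199.255) -> port7
  53.198.196.0/22 (53.198.196.0 - 53.198.199.255) -> port12
More-specific entries that do NOT match:
  53.198.199.160/27 (53.198.199.160 - 53.198.199.191) does not contain 53.198.199.146
  53.198.198.128/25 (53.198.198.128 - 53.198.198.255) does not contain 53.198.199.146
  53.198.199.0/25 (53.198.199.0 - 53.198.199.127) does not contain 53.198.199.146
  53.198.198.0/24 (53.198.198.0 - 53.198.198.255) does not contain 53.198.199.146
  53.198.196.0/23 (53.198.196.0 - 53.198.197.255) does not contain 53.198.199.146
Longest matching prefix is /22 -> interface port12.

port12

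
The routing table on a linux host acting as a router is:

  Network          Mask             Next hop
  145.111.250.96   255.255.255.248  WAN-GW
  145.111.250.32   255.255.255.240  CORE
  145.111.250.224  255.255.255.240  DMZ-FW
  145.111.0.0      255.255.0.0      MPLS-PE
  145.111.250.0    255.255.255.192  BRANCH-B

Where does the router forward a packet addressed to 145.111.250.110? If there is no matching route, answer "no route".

MPLS-PE

Routes whose prefix contains 145.111.250.110:
  145.111.0.0/16 (145.111.0.0 - 145.111.255.255) -> MPLS-PE
More-specific entries that do NOT match:
  145.111.250.96/29 (145.111.250.96 - 145.111.250.103) does not contain 145.111.250.110
  145.111.250.32/28 (145.111.250.32 - 145.111.250.47) does not contain 145.111.250.110
  145.111.250.224/28 (145.111.250.224 - 145.111.250.239) does not contain 145.111.250.110
  145.111.250.0/26 (145.111.250.0 - 145.111.250.63) does not contain 145.111.250.110
Longest matching prefix is /16 -> next hop MPLS-PE.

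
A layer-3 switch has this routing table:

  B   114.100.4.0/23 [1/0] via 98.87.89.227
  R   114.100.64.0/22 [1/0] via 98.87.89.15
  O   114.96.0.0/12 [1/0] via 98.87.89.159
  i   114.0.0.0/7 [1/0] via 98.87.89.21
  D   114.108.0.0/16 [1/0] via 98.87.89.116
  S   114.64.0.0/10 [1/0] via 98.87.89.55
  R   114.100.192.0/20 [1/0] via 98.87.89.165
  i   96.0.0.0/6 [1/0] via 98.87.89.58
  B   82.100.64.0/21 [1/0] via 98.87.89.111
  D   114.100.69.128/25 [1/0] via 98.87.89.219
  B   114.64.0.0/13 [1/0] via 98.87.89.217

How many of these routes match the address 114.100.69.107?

Prefixes containing 114.100.69.107:
  114.0.0.0/7 (114.0.0.0 - 115.255.255.255)
  114.64.0.0/10 (114.64.0.0 - 114.127.255.255)
  114.96.0.0/12 (114.96.0.0 - 114.111.255.255)
Total matching entries: 3.

3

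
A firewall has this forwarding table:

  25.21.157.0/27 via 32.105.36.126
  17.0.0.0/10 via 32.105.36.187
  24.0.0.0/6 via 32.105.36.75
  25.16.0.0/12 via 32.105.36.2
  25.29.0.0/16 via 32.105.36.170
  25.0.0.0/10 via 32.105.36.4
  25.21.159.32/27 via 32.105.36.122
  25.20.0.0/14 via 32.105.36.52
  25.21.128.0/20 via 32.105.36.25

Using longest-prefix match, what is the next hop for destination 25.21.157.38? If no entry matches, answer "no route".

Routes whose prefix contains 25.21.157.38:
  24.0.0.0/6 (24.0.0.0 - 27.255.255.255) -> 32.105.36.75
  25.0.0.0/10 (25.0.0.0 - 25.63.255.255) -> 32.105.36.4
  25.16.0.0/12 (25.16.0.0 - 25.31.255.255) -> 32.105.36.2
  25.20.0.0/14 (25.20.0.0 - 25.23.255.255) -> 32.105.36.52
More-specific entries that do NOT match:
  25.21.157.0/27 (25.21.157.0 - 25.21.157.31) does not contain 25.21.157.38
  25.21.159.32/27 (25.21.159.32 - 25.21.159.63) does not contain 25.21.157.38
  25.21.128.0/20 (25.21.128.0 - 25.21.143.255) does not contain 25.21.157.38
  25.29.0.0/16 (25.29.0.0 - 25.29.255.255) does not contain 25.21.157.38
Longest matching prefix is /14 -> next hop 32.105.36.52.

32.105.36.52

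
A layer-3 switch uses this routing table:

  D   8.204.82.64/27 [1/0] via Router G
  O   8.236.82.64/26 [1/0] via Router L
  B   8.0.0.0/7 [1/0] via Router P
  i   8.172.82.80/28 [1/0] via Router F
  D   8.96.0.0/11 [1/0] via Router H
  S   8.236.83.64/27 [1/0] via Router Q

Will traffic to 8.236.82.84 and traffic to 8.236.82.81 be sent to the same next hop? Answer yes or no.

yes

8.236.82.84: longest match 8.236.82.64/26 -> Router L
8.236.82.81: longest match 8.236.82.64/26 -> Router L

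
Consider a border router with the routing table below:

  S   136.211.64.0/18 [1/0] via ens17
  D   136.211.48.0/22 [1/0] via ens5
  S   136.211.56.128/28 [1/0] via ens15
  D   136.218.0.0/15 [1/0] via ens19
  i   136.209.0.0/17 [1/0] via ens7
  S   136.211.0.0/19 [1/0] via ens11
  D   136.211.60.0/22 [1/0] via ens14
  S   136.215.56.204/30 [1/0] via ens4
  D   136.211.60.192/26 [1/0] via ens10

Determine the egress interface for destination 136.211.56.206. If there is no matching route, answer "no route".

no route

No entry's prefix contains 136.211.56.206; there is no default route.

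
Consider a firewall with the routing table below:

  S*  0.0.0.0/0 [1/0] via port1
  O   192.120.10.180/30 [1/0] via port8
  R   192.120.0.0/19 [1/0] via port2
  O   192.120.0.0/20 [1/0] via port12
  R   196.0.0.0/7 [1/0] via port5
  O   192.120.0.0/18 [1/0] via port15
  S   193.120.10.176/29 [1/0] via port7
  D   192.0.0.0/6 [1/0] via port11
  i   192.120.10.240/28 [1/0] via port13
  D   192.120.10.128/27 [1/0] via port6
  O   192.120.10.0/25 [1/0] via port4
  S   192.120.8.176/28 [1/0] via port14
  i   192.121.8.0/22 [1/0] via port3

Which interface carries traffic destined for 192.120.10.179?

port12

Routes whose prefix contains 192.120.10.179:
  0.0.0.0/0 (default, matches everything) -> port1
  192.0.0.0/6 (192.0.0.0 - 195.255.255.255) -> port11
  192.120.0.0/18 (192.120.0.0 - 192.120.63.255) -> port15
  192.120.0.0/19 (192.120.0.0 - 192.120.31.255) -> port2
  192.120.0.0/20 (192.120.0.0 - 192.120.15.255) -> port12
More-specific entries that do NOT match:
  192.120.10.180/30 (192.120.10.180 - 192.120.10.183) does not contain 192.120.10.179
  193.120.10.176/29 (193.120.10.176 - 193.120.10.183) does not contain 192.120.10.179
  192.120.10.240/28 (192.120.10.240 - 192.120.10.255) does not contain 192.120.10.179
  192.120.8.176/28 (192.120.8.176 - 192.120.8.191) does not contain 192.120.10.179
  192.120.10.128/27 (192.120.10.128 - 192.120.10.159) does not contain 192.120.10.179
  192.120.10.0/25 (192.120.10.0 - 192.120.10.127) does not contain 192.120.10.179
  192.121.8.0/22 (192.121.8.0 - 192.121.11.255) does not contain 192.120.10.179
Longest matching prefix is /20 -> interface port12.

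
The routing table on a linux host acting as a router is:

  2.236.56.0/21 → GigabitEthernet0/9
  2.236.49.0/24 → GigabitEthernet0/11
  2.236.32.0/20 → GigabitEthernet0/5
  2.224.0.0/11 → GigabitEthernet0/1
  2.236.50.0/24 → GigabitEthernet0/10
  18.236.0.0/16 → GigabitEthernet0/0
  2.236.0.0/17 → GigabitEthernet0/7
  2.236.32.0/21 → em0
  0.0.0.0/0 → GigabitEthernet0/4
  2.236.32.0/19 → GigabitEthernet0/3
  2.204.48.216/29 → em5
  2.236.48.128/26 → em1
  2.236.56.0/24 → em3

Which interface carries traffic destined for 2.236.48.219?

Routes whose prefix contains 2.236.48.219:
  0.0.0.0/0 (default, matches everything) -> GigabitEthernet0/4
  2.224.0.0/11 (2.224.0.0 - 2.255.255.255) -> GigabitEthernet0/1
  2.236.0.0/17 (2.236.0.0 - 2.236.127.255) -> GigabitEthernet0/7
  2.236.32.0/19 (2.236.32.0 - 2.236.63.255) -> GigabitEthernet0/3
More-specific entries that do NOT match:
  2.204.48.216/29 (2.204.48.216 - 2.204.48.223) does not contain 2.236.48.219
  2.236.48.128/26 (2.236.48.128 - 2.236.48.191) does not contain 2.236.48.219
  2.236.49.0/24 (2.236.49.0 - 2.236.49.255) does not contain 2.236.48.219
  2.236.50.0/24 (2.236.50.0 - 2.236.50.255) does not contain 2.236.48.219
  2.236.56.0/24 (2.236.56.0 - 2.236.56.255) does not contain 2.236.48.219
  2.236.56.0/21 (2.236.56.0 - 2.236.63.255) does not contain 2.236.48.219
  2.236.32.0/21 (2.236.32.0 - 2.236.39.255) does not contain 2.236.48.219
  2.236.32.0/20 (2.236.32.0 - 2.236.47.255) does not contain 2.236.48.219
Longest matching prefix is /19 -> interface GigabitEthernet0/3.

GigabitEthernet0/3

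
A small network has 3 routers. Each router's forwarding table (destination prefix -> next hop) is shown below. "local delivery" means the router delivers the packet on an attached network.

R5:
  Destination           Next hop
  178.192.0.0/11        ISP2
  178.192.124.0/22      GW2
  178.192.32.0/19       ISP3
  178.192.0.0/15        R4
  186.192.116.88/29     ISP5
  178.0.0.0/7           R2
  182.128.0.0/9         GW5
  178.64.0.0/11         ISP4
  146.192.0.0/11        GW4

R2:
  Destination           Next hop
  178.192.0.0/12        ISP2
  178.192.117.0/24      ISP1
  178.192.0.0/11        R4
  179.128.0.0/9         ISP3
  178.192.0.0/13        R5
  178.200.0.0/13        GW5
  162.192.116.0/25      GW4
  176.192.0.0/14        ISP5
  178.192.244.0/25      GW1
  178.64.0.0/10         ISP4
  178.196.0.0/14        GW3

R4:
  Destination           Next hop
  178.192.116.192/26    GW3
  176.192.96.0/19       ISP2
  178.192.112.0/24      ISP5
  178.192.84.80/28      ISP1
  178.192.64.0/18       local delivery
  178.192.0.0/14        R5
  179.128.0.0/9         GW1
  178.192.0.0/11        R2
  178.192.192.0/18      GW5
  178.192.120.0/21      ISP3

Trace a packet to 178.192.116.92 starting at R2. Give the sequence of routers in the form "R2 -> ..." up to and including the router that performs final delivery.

R2 -> R5 -> R4

At R2: longest match for 178.192.116.92 is 178.192.0.0/13 -> R5
At R5: longest match for 178.192.116.92 is 178.192.0.0/15 -> R4
At R4: longest match for 178.192.116.92 is 178.192.64.0/18 -> local delivery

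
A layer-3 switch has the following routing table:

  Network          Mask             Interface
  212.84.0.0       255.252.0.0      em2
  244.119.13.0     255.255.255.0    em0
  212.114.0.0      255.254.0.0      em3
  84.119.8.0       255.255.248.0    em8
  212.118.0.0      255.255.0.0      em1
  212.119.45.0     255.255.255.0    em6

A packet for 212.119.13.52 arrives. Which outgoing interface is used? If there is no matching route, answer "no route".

no route

No entry's prefix contains 212.119.13.52; there is no default route.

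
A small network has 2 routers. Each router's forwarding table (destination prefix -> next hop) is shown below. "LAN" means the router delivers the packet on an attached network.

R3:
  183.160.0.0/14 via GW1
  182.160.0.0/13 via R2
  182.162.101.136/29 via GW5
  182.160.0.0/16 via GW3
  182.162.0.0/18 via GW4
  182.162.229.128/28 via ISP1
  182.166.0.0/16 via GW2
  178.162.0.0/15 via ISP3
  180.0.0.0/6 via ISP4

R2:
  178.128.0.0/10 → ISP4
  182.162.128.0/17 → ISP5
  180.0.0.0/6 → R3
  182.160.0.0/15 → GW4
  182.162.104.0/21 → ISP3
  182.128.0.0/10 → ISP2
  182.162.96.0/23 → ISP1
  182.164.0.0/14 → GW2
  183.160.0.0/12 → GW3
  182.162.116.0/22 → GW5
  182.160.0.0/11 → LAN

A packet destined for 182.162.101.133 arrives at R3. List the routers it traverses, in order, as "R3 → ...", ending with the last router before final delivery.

At R3: longest match for 182.162.101.133 is 182.160.0.0/13 -> R2
At R2: longest match for 182.162.101.133 is 182.160.0.0/11 -> LAN

R3 → R2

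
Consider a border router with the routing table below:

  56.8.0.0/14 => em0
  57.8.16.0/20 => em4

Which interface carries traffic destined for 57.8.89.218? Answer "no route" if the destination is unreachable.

No entry's prefix contains 57.8.89.218; there is no default route.

no route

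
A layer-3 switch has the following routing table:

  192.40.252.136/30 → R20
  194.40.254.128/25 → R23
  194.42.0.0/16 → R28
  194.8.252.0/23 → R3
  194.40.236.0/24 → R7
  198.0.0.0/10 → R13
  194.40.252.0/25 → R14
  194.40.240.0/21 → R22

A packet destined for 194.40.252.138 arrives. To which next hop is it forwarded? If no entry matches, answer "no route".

no route

No entry's prefix contains 194.40.252.138; there is no default route.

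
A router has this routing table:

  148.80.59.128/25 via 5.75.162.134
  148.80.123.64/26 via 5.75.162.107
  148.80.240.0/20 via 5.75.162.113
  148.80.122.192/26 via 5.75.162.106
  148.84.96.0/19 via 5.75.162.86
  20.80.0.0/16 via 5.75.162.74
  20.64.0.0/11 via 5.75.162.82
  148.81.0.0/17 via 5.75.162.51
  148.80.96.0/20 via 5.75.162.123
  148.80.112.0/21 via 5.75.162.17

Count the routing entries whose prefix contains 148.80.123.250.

No listed prefix contains 148.80.123.250.
Total matching entries: 0.

0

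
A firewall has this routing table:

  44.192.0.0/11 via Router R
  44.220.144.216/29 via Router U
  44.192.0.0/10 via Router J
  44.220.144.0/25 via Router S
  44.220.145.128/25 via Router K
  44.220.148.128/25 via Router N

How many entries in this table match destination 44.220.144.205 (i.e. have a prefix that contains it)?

2

Prefixes containing 44.220.144.205:
  44.192.0.0/10 (44.192.0.0 - 44.255.255.255)
  44.192.0.0/11 (44.192.0.0 - 44.223.255.255)
Total matching entries: 2.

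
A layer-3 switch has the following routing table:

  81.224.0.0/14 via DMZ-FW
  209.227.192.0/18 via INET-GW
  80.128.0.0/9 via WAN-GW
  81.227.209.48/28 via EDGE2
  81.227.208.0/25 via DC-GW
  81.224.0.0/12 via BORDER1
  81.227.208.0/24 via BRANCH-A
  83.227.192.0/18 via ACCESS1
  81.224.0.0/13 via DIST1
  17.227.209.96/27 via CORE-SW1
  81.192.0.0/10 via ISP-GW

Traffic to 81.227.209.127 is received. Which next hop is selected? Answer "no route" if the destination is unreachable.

Routes whose prefix contains 81.227.209.127:
  81.192.0.0/10 (81.192.0.0 - 81.255.255.255) -> ISP-GW
  81.224.0.0/12 (81.224.0.0 - 81.239.255.255) -> BORDER1
  81.224.0.0/13 (81.224.0.0 - 81.231.255.255) -> DIST1
  81.224.0.0/14 (81.224.0.0 - 81.227.255.255) -> DMZ-FW
More-specific entries that do NOT match:
  81.227.209.48/28 (81.227.209.48 - 81.227.209.63) does not contain 81.227.209.127
  17.227.209.96/27 (17.227.209.96 - 17.227.209.127) does not contain 81.227.209.127
  81.227.208.0/25 (81.227.208.0 - 81.227.208.127) does not contain 81.227.209.127
  81.227.208.0/24 (81.227.208.0 - 81.227.208.255) does not contain 81.227.209.127
  209.227.192.0/18 (209.227.192.0 - 209.227.255.255) does not contain 81.227.209.127
  83.227.192.0/18 (83.227.192.0 - 83.227.255.255) does not contain 81.227.209.127
Longest matching prefix is /14 -> next hop DMZ-FW.

DMZ-FW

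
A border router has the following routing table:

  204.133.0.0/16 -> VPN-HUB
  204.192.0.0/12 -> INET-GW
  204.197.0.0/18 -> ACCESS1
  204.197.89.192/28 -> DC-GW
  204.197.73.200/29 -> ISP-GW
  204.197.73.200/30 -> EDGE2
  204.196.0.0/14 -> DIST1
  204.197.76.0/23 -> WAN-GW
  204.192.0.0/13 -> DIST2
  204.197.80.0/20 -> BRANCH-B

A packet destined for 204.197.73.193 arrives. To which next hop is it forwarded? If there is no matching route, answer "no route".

DIST1

Routes whose prefix contains 204.197.73.193:
  204.192.0.0/12 (204.192.0.0 - 204.207.255.255) -> INET-GW
  204.192.0.0/13 (204.192.0.0 - 204.199.255.255) -> DIST2
  204.196.0.0/14 (204.196.0.0 - 204.199.255.255) -> DIST1
More-specific entries that do NOT match:
  204.197.73.200/30 (204.197.73.200 - 204.197.73.203) does not contain 204.197.73.193
  204.197.73.200/29 (204.197.73.200 - 204.197.73.207) does not contain 204.197.73.193
  204.197.89.192/28 (204.197.89.192 - 204.197.89.207) does not contain 204.197.73.193
  204.197.76.0/23 (204.197.76.0 - 204.197.77.255) does not contain 204.197.73.193
  204.197.80.0/20 (204.197.80.0 - 204.197.95.255) does not contain 204.197.73.193
  204.197.0.0/18 (204.197.0.0 - 204.197.63.255) does not contain 204.197.73.193
  204.133.0.0/16 (204.133.0.0 - 204.133.255.255) does not contain 204.197.73.193
Longest matching prefix is /14 -> next hop DIST1.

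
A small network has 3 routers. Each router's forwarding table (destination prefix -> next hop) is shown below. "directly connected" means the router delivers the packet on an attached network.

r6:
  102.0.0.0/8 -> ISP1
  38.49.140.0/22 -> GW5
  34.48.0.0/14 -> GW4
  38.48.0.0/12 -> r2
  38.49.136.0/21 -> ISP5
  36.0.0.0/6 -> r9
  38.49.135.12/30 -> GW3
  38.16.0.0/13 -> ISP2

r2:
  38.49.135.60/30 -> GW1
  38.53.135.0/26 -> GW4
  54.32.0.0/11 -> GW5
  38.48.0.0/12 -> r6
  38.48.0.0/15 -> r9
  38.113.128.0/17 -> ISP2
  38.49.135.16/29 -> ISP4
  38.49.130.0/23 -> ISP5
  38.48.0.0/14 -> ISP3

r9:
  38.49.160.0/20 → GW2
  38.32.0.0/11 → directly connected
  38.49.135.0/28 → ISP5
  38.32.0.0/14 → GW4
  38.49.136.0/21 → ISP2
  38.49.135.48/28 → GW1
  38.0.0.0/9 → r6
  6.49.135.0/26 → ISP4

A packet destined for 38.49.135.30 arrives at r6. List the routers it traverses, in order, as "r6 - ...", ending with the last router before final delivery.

At r6: longest match for 38.49.135.30 is 38.48.0.0/12 -> r2
At r2: longest match for 38.49.135.30 is 38.48.0.0/15 -> r9
At r9: longest match for 38.49.135.30 is 38.32.0.0/11 -> directly connected

r6 - r2 - r9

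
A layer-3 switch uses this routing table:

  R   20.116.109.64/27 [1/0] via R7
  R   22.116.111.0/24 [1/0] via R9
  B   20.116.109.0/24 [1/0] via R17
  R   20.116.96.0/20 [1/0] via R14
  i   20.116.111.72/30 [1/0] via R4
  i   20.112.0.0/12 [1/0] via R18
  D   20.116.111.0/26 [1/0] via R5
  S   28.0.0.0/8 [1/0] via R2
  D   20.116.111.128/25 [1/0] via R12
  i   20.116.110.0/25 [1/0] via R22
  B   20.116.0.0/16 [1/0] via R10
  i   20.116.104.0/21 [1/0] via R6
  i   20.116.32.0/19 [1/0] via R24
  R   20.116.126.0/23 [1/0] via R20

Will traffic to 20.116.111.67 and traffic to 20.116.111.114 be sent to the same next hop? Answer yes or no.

20.116.111.67: longest match 20.116.104.0/21 -> R6
20.116.111.114: longest match 20.116.104.0/21 -> R6

yes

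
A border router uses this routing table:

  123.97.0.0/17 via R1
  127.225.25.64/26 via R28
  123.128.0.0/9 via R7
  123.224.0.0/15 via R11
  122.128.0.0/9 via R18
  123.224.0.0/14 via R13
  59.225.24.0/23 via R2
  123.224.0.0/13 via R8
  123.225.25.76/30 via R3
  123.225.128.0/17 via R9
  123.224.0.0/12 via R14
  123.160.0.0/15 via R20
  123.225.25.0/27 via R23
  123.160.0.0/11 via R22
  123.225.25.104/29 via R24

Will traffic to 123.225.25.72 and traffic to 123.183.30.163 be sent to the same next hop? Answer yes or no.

123.225.25.72: longest match 123.224.0.0/15 -> R11
123.183.30.163: longest match 123.160.0.0/11 -> R22

no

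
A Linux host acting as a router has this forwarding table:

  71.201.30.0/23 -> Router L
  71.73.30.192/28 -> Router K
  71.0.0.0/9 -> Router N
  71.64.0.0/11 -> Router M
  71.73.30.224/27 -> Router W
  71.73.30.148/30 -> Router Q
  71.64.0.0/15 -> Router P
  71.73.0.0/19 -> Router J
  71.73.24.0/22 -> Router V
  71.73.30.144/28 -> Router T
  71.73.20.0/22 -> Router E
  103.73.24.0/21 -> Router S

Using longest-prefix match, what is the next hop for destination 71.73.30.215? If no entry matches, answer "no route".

Routes whose prefix contains 71.73.30.215:
  71.0.0.0/9 (71.0.0.0 - 71.127.255.255) -> Router N
  71.64.0.0/11 (71.64.0.0 - 71.95.255.255) -> Router M
  71.73.0.0/19 (71.73.0.0 - 71.73.31.255) -> Router J
More-specific entries that do NOT match:
  71.73.30.148/30 (71.73.30.148 - 71.73.30.151) does not contain 71.73.30.215
  71.73.30.192/28 (71.73.30.192 - 71.73.30.207) does not contain 71.73.30.215
  71.73.30.144/28 (71.73.30.144 - 71.73.30.159) does not contain 71.73.30.215
  71.73.30.224/27 (71.73.30.224 - 71.73.30.255) does not contain 71.73.30.215
  71.201.30.0/23 (71.201.30.0 - 71.201.31.255) does not contain 71.73.30.215
  71.73.24.0/22 (71.73.24.0 - 71.73.27.255) does not contain 71.73.30.215
  71.73.20.0/22 (71.73.20.0 - 71.73.23.255) does not contain 71.73.30.215
  103.73.24.0/21 (103.73.24.0 - 103.73.31.255) does not contain 71.73.30.215
Longest matching prefix is /19 -> next hop Router J.

Router J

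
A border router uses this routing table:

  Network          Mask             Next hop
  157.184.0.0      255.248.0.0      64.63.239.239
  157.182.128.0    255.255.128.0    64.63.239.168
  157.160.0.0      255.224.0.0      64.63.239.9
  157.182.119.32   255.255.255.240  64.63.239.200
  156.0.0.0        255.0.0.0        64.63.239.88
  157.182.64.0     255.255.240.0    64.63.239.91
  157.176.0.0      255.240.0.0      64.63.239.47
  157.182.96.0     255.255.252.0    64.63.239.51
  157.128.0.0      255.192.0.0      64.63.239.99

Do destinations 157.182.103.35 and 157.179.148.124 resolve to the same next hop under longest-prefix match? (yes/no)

yes

157.182.103.35: longest match 157.176.0.0/12 -> 64.63.239.47
157.179.148.124: longest match 157.176.0.0/12 -> 64.63.239.47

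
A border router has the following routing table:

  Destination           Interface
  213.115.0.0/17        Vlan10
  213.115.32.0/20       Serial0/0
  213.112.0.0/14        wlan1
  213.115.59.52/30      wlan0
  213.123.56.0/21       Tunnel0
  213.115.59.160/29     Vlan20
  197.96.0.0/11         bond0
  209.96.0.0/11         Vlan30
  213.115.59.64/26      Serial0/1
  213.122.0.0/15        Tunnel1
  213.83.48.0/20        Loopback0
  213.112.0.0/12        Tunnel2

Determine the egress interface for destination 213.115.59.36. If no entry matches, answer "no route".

Routes whose prefix contains 213.115.59.36:
  213.112.0.0/12 (213.112.0.0 - 213.127.255.255) -> Tunnel2
  213.112.0.0/14 (213.112.0.0 - 213.115.255.255) -> wlan1
  213.115.0.0/17 (213.115.0.0 - 213.115.127.255) -> Vlan10
More-specific entries that do NOT match:
  213.115.59.52/30 (213.115.59.52 - 213.115.59.55) does not contain 213.115.59.36
  213.115.59.160/29 (213.115.59.160 - 213.115.59.167) does not contain 213.115.59.36
  213.115.59.64/26 (213.115.59.64 - 213.115.59.127) does not contain 213.115.59.36
  213.123.56.0/21 (213.123.56.0 - 213.123.63.255) does not contain 213.115.59.36
  213.115.32.0/20 (213.115.32.0 - 213.115.47.255) does not contain 213.115.59.36
  213.83.48.0/20 (213.83.48.0 - 213.83.63.255) does not contain 213.115.59.36
Longest matching prefix is /17 -> interface Vlan10.

Vlan10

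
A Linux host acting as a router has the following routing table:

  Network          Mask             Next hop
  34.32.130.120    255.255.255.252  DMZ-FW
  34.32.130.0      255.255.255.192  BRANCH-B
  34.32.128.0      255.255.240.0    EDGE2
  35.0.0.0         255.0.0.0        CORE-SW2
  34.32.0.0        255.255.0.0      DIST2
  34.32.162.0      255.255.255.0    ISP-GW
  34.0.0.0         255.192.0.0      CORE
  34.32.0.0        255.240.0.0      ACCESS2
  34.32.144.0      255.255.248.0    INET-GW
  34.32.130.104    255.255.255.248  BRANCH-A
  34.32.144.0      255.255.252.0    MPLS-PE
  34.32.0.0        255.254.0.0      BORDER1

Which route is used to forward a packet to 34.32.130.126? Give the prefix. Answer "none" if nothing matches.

Entries matching 34.32.130.126:
  34.0.0.0/10 (34.0.0.0 - 34.63.255.255)
  34.32.0.0/12 (34.32.0.0 - 34.47.255.255)
  34.32.0.0/15 (34.32.0.0 - 34.33.255.255)
  34.32.0.0/16 (34.32.0.0 - 34.32.255.255)
  34.32.128.0/20 (34.32.128.0 - 34.32.143.255)
Most specific is 34.32.128.0/20.

34.32.128.0/20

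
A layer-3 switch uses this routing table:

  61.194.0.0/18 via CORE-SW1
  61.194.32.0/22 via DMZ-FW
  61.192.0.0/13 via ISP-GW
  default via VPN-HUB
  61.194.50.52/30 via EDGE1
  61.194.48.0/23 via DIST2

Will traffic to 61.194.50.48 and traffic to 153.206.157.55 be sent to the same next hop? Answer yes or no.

no

61.194.50.48: longest match 61.194.0.0/18 -> CORE-SW1
153.206.157.55: longest match 0.0.0.0/0 -> VPN-HUB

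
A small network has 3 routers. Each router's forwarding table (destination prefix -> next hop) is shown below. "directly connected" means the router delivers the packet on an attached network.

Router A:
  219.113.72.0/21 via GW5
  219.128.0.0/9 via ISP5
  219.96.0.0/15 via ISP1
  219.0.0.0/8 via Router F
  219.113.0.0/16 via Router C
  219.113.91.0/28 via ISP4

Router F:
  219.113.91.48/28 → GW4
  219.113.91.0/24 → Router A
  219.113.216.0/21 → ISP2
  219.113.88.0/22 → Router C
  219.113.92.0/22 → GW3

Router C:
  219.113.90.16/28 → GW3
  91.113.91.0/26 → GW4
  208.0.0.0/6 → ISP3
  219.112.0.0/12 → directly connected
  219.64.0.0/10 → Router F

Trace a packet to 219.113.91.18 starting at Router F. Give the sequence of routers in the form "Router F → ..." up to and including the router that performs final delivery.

At Router F: longest match for 219.113.91.18 is 219.113.91.0/24 -> Router A
At Router A: longest match for 219.113.91.18 is 219.113.0.0/16 -> Router C
At Router C: longest match for 219.113.91.18 is 219.112.0.0/12 -> directly connected

Router F → Router A → Router C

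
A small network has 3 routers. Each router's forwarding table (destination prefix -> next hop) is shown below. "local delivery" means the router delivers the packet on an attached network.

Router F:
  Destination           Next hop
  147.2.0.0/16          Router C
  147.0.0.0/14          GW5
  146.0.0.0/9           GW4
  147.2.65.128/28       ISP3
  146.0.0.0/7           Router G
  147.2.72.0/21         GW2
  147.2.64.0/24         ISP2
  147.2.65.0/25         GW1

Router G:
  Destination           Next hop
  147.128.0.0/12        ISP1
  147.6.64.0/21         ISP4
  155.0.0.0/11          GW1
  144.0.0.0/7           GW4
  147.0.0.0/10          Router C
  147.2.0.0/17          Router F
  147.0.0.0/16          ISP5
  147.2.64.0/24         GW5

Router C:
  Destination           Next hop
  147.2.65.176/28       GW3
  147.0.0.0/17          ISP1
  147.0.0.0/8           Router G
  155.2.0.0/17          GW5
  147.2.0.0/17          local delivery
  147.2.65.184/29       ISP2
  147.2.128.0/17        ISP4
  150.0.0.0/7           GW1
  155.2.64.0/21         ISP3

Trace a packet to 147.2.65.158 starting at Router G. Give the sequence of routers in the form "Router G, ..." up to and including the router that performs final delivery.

At Router G: longest match for 147.2.65.158 is 147.2.0.0/17 -> Router F
At Router F: longest match for 147.2.65.158 is 147.2.0.0/16 -> Router C
At Router C: longest match for 147.2.65.158 is 147.2.0.0/17 -> local delivery

Router G, Router F, Router C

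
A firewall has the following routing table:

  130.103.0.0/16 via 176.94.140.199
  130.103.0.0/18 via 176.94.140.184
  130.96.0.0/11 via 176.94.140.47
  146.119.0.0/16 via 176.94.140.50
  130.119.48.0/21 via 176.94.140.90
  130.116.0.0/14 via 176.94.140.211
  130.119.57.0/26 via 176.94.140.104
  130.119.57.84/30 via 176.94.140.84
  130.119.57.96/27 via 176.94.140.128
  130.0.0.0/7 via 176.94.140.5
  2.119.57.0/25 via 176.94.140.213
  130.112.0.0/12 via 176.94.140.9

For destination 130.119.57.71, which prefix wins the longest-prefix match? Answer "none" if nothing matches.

Entries matching 130.119.57.71:
  130.0.0.0/7 (130.0.0.0 - 131.255.255.255)
  130.96.0.0/11 (130.96.0.0 - 130.127.255.255)
  130.112.0.0/12 (130.112.0.0 - 130.127.255.255)
  130.116.0.0/14 (130.116.0.0 - 130.119.255.255)
Most specific is 130.116.0.0/14.

130.116.0.0/14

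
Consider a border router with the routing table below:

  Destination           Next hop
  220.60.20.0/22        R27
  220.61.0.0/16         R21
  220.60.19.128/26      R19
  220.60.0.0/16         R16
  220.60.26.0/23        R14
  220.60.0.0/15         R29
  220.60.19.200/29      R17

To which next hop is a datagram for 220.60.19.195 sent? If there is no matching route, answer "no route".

Routes whose prefix contains 220.60.19.195:
  220.60.0.0/15 (220.60.0.0 - 220.61.255.255) -> R29
  220.60.0.0/16 (220.60.0.0 - 220.60.255.255) -> R16
More-specific entries that do NOT match:
  220.60.19.200/29 (220.60.19.200 - 220.60.19.207) does not contain 220.60.19.195
  220.60.19.128/26 (220.60.19.128 - 220.60.19.191) does not contain 220.60.19.195
  220.60.26.0/23 (220.60.26.0 - 220.60.27.255) does not contain 220.60.19.195
  220.60.20.0/22 (220.60.20.0 - 220.60.23.255) does not contain 220.60.19.195
Longest matching prefix is /16 -> next hop R16.

R16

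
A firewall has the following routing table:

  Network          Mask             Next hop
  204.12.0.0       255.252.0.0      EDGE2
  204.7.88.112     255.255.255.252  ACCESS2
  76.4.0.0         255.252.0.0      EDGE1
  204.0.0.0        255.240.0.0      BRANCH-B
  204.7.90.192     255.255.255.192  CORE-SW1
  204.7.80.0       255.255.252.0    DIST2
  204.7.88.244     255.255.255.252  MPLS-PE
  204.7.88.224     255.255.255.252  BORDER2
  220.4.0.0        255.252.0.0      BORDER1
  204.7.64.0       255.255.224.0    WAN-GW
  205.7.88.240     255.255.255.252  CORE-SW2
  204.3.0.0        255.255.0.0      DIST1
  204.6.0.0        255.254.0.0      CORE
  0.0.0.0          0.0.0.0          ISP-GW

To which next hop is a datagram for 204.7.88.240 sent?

Routes whose prefix contains 204.7.88.240:
  0.0.0.0/0 (default, matches everything) -> ISP-GW
  204.0.0.0/12 (204.0.0.0 - 204.15.255.255) -> BRANCH-B
  204.6.0.0/15 (204.6.0.0 - 204.7.255.255) -> CORE
  204.7.64.0/19 (204.7.64.0 - 204.7.95.255) -> WAN-GW
More-specific entries that do NOT match:
  204.7.88.112/30 (204.7.88.112 - 204.7.88.115) does not contain 204.7.88.240
  204.7.88.244/30 (204.7.88.244 - 204.7.88.247) does not contain 204.7.88.240
  204.7.88.224/30 (204.7.88.224 - 204.7.88.227) does not contain 204.7.88.240
  205.7.88.240/30 (205.7.88.240 - 205.7.88.243) does not contain 204.7.88.240
  204.7.90.192/26 (204.7.90.192 - 204.7.90.255) does not contain 204.7.88.240
  204.7.80.0/22 (204.7.80.0 - 204.7.83.255) does not contain 204.7.88.240
Longest matching prefix is /19 -> next hop WAN-GW.

WAN-GW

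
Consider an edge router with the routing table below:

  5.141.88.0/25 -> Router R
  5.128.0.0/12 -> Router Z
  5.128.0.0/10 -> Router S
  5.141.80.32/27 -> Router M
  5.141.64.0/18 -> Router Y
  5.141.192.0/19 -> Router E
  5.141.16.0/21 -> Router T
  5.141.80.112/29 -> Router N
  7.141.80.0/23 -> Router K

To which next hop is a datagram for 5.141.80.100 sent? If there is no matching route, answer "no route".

Router Y

Routes whose prefix contains 5.141.80.100:
  5.128.0.0/10 (5.128.0.0 - 5.191.255.255) -> Router S
  5.128.0.0/12 (5.128.0.0 - 5.143.255.255) -> Router Z
  5.141.64.0/18 (5.141.64.0 - 5.141.127.255) -> Router Y
More-specific entries that do NOT match:
  5.141.80.112/29 (5.141.80.112 - 5.141.80.119) does not contain 5.141.80.100
  5.141.80.32/27 (5.141.80.32 - 5.141.80.63) does not contain 5.141.80.100
  5.141.88.0/25 (5.141.88.0 - 5.141.88.127) does not contain 5.141.80.100
  7.141.80.0/23 (7.141.80.0 - 7.141.81.255) does not contain 5.141.80.100
  5.141.16.0/21 (5.141.16.0 - 5.141.23.255) does not contain 5.141.80.100
  5.141.192.0/19 (5.141.192.0 - 5.141.223.255) does not contain 5.141.80.100
Longest matching prefix is /18 -> next hop Router Y.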